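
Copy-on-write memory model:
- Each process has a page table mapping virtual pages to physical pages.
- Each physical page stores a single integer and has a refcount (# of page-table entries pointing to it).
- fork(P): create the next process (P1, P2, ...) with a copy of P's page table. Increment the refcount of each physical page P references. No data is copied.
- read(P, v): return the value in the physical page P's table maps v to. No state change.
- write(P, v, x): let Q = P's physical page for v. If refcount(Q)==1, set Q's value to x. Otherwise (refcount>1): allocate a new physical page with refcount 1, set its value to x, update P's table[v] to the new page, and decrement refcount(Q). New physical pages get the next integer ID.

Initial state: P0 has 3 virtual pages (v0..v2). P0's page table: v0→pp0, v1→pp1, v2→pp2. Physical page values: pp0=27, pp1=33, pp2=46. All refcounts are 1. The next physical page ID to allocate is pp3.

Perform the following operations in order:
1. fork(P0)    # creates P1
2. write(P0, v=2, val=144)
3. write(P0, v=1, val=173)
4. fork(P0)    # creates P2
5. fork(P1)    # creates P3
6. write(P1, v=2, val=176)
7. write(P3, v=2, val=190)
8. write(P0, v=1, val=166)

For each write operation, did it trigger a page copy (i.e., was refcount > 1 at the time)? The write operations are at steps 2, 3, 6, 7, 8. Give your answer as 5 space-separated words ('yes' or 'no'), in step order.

Op 1: fork(P0) -> P1. 3 ppages; refcounts: pp0:2 pp1:2 pp2:2
Op 2: write(P0, v2, 144). refcount(pp2)=2>1 -> COPY to pp3. 4 ppages; refcounts: pp0:2 pp1:2 pp2:1 pp3:1
Op 3: write(P0, v1, 173). refcount(pp1)=2>1 -> COPY to pp4. 5 ppages; refcounts: pp0:2 pp1:1 pp2:1 pp3:1 pp4:1
Op 4: fork(P0) -> P2. 5 ppages; refcounts: pp0:3 pp1:1 pp2:1 pp3:2 pp4:2
Op 5: fork(P1) -> P3. 5 ppages; refcounts: pp0:4 pp1:2 pp2:2 pp3:2 pp4:2
Op 6: write(P1, v2, 176). refcount(pp2)=2>1 -> COPY to pp5. 6 ppages; refcounts: pp0:4 pp1:2 pp2:1 pp3:2 pp4:2 pp5:1
Op 7: write(P3, v2, 190). refcount(pp2)=1 -> write in place. 6 ppages; refcounts: pp0:4 pp1:2 pp2:1 pp3:2 pp4:2 pp5:1
Op 8: write(P0, v1, 166). refcount(pp4)=2>1 -> COPY to pp6. 7 ppages; refcounts: pp0:4 pp1:2 pp2:1 pp3:2 pp4:1 pp5:1 pp6:1

yes yes yes no yes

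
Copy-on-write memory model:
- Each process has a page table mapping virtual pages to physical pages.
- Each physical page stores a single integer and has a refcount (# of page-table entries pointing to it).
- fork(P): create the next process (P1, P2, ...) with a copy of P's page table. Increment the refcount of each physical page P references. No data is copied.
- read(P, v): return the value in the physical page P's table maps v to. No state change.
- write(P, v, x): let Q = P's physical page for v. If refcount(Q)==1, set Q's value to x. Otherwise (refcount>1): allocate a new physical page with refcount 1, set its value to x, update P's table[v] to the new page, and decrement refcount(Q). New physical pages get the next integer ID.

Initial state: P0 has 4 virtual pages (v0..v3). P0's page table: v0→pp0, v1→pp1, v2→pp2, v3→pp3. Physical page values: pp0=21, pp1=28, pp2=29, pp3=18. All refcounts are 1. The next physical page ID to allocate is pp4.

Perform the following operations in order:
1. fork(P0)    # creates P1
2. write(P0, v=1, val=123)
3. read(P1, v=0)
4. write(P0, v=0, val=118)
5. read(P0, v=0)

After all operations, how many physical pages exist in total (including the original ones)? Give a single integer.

Op 1: fork(P0) -> P1. 4 ppages; refcounts: pp0:2 pp1:2 pp2:2 pp3:2
Op 2: write(P0, v1, 123). refcount(pp1)=2>1 -> COPY to pp4. 5 ppages; refcounts: pp0:2 pp1:1 pp2:2 pp3:2 pp4:1
Op 3: read(P1, v0) -> 21. No state change.
Op 4: write(P0, v0, 118). refcount(pp0)=2>1 -> COPY to pp5. 6 ppages; refcounts: pp0:1 pp1:1 pp2:2 pp3:2 pp4:1 pp5:1
Op 5: read(P0, v0) -> 118. No state change.

Answer: 6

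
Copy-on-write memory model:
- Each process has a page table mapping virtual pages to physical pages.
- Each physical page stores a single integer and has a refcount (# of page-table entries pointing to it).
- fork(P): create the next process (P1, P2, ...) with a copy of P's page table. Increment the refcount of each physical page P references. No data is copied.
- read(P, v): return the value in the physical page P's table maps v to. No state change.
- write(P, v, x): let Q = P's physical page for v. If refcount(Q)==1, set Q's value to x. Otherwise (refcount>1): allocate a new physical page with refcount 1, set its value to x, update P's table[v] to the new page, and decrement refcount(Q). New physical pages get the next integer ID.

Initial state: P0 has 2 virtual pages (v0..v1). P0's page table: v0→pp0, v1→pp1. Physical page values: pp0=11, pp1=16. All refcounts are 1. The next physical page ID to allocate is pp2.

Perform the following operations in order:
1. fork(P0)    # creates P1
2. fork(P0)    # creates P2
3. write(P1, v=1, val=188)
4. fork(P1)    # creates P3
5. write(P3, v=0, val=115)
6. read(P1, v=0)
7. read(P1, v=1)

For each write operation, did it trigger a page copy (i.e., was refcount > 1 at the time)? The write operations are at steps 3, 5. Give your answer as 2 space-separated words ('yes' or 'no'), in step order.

Op 1: fork(P0) -> P1. 2 ppages; refcounts: pp0:2 pp1:2
Op 2: fork(P0) -> P2. 2 ppages; refcounts: pp0:3 pp1:3
Op 3: write(P1, v1, 188). refcount(pp1)=3>1 -> COPY to pp2. 3 ppages; refcounts: pp0:3 pp1:2 pp2:1
Op 4: fork(P1) -> P3. 3 ppages; refcounts: pp0:4 pp1:2 pp2:2
Op 5: write(P3, v0, 115). refcount(pp0)=4>1 -> COPY to pp3. 4 ppages; refcounts: pp0:3 pp1:2 pp2:2 pp3:1
Op 6: read(P1, v0) -> 11. No state change.
Op 7: read(P1, v1) -> 188. No state change.

yes yes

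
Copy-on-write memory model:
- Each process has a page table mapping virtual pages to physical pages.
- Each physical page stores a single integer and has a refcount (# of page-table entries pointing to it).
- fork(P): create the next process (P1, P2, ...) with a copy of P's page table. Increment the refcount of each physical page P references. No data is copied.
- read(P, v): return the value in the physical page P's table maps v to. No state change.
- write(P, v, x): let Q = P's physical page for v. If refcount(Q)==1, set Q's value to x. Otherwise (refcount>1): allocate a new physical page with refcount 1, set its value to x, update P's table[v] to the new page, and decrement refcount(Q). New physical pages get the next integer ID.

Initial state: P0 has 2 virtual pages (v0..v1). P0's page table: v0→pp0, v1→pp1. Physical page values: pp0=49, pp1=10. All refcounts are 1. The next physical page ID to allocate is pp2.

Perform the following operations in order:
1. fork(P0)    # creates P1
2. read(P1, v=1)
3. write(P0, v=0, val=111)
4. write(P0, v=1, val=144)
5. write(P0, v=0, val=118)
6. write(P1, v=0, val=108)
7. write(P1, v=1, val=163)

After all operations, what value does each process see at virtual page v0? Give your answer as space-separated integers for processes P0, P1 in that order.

Answer: 118 108

Derivation:
Op 1: fork(P0) -> P1. 2 ppages; refcounts: pp0:2 pp1:2
Op 2: read(P1, v1) -> 10. No state change.
Op 3: write(P0, v0, 111). refcount(pp0)=2>1 -> COPY to pp2. 3 ppages; refcounts: pp0:1 pp1:2 pp2:1
Op 4: write(P0, v1, 144). refcount(pp1)=2>1 -> COPY to pp3. 4 ppages; refcounts: pp0:1 pp1:1 pp2:1 pp3:1
Op 5: write(P0, v0, 118). refcount(pp2)=1 -> write in place. 4 ppages; refcounts: pp0:1 pp1:1 pp2:1 pp3:1
Op 6: write(P1, v0, 108). refcount(pp0)=1 -> write in place. 4 ppages; refcounts: pp0:1 pp1:1 pp2:1 pp3:1
Op 7: write(P1, v1, 163). refcount(pp1)=1 -> write in place. 4 ppages; refcounts: pp0:1 pp1:1 pp2:1 pp3:1
P0: v0 -> pp2 = 118
P1: v0 -> pp0 = 108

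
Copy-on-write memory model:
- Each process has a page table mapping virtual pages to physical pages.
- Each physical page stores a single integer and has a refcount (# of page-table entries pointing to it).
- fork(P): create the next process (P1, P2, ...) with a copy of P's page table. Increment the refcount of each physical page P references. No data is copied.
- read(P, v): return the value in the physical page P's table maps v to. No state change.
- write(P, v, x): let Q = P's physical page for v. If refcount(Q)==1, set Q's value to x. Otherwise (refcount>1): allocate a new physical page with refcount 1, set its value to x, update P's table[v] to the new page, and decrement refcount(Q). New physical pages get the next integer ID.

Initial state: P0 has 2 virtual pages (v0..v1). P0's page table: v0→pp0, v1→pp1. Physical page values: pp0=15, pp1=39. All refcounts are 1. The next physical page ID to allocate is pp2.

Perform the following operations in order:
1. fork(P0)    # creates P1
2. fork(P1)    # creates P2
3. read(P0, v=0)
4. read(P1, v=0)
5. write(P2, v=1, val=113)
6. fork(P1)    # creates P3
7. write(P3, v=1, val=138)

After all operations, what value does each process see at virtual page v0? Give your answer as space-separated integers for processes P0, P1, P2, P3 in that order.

Answer: 15 15 15 15

Derivation:
Op 1: fork(P0) -> P1. 2 ppages; refcounts: pp0:2 pp1:2
Op 2: fork(P1) -> P2. 2 ppages; refcounts: pp0:3 pp1:3
Op 3: read(P0, v0) -> 15. No state change.
Op 4: read(P1, v0) -> 15. No state change.
Op 5: write(P2, v1, 113). refcount(pp1)=3>1 -> COPY to pp2. 3 ppages; refcounts: pp0:3 pp1:2 pp2:1
Op 6: fork(P1) -> P3. 3 ppages; refcounts: pp0:4 pp1:3 pp2:1
Op 7: write(P3, v1, 138). refcount(pp1)=3>1 -> COPY to pp3. 4 ppages; refcounts: pp0:4 pp1:2 pp2:1 pp3:1
P0: v0 -> pp0 = 15
P1: v0 -> pp0 = 15
P2: v0 -> pp0 = 15
P3: v0 -> pp0 = 15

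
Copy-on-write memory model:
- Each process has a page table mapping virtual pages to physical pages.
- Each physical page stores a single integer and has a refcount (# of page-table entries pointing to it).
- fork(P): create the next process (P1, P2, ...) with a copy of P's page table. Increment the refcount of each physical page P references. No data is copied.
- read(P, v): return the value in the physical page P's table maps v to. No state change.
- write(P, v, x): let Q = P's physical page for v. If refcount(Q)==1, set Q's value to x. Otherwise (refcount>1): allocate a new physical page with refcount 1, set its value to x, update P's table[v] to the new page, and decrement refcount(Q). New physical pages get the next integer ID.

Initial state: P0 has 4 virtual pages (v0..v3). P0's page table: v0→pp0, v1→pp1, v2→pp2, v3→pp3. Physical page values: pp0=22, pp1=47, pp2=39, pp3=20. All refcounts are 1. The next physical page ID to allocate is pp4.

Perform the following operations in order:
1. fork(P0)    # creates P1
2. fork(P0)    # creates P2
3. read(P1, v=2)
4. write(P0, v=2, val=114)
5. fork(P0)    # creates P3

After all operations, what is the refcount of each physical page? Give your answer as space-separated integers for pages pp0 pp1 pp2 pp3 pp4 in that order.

Answer: 4 4 2 4 2

Derivation:
Op 1: fork(P0) -> P1. 4 ppages; refcounts: pp0:2 pp1:2 pp2:2 pp3:2
Op 2: fork(P0) -> P2. 4 ppages; refcounts: pp0:3 pp1:3 pp2:3 pp3:3
Op 3: read(P1, v2) -> 39. No state change.
Op 4: write(P0, v2, 114). refcount(pp2)=3>1 -> COPY to pp4. 5 ppages; refcounts: pp0:3 pp1:3 pp2:2 pp3:3 pp4:1
Op 5: fork(P0) -> P3. 5 ppages; refcounts: pp0:4 pp1:4 pp2:2 pp3:4 pp4:2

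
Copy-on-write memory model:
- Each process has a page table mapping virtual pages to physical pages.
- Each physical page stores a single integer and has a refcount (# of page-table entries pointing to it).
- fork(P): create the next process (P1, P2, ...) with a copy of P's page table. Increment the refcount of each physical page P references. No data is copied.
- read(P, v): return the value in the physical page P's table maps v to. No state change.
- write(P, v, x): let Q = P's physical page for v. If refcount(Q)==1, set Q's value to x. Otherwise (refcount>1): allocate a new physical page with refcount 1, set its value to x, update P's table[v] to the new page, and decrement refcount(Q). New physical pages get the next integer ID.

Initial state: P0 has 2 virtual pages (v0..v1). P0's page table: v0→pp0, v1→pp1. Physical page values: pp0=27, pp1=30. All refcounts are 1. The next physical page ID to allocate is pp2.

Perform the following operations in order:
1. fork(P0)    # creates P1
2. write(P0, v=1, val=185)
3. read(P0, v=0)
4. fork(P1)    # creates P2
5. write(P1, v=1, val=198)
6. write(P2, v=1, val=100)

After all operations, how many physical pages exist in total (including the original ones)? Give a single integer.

Op 1: fork(P0) -> P1. 2 ppages; refcounts: pp0:2 pp1:2
Op 2: write(P0, v1, 185). refcount(pp1)=2>1 -> COPY to pp2. 3 ppages; refcounts: pp0:2 pp1:1 pp2:1
Op 3: read(P0, v0) -> 27. No state change.
Op 4: fork(P1) -> P2. 3 ppages; refcounts: pp0:3 pp1:2 pp2:1
Op 5: write(P1, v1, 198). refcount(pp1)=2>1 -> COPY to pp3. 4 ppages; refcounts: pp0:3 pp1:1 pp2:1 pp3:1
Op 6: write(P2, v1, 100). refcount(pp1)=1 -> write in place. 4 ppages; refcounts: pp0:3 pp1:1 pp2:1 pp3:1

Answer: 4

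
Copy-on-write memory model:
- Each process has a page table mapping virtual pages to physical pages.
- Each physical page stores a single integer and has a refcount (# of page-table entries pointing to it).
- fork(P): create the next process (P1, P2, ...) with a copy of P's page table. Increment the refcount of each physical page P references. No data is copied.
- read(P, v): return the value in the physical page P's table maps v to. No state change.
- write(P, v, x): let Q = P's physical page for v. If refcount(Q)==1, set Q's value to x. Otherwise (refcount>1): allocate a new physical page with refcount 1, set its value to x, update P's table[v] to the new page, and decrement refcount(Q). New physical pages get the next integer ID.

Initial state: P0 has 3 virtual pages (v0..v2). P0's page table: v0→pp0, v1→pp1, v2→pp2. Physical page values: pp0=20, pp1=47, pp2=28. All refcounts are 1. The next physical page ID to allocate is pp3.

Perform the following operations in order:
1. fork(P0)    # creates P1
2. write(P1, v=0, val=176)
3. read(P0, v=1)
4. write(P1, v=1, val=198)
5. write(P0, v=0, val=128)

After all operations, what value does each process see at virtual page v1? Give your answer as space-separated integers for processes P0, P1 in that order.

Op 1: fork(P0) -> P1. 3 ppages; refcounts: pp0:2 pp1:2 pp2:2
Op 2: write(P1, v0, 176). refcount(pp0)=2>1 -> COPY to pp3. 4 ppages; refcounts: pp0:1 pp1:2 pp2:2 pp3:1
Op 3: read(P0, v1) -> 47. No state change.
Op 4: write(P1, v1, 198). refcount(pp1)=2>1 -> COPY to pp4. 5 ppages; refcounts: pp0:1 pp1:1 pp2:2 pp3:1 pp4:1
Op 5: write(P0, v0, 128). refcount(pp0)=1 -> write in place. 5 ppages; refcounts: pp0:1 pp1:1 pp2:2 pp3:1 pp4:1
P0: v1 -> pp1 = 47
P1: v1 -> pp4 = 198

Answer: 47 198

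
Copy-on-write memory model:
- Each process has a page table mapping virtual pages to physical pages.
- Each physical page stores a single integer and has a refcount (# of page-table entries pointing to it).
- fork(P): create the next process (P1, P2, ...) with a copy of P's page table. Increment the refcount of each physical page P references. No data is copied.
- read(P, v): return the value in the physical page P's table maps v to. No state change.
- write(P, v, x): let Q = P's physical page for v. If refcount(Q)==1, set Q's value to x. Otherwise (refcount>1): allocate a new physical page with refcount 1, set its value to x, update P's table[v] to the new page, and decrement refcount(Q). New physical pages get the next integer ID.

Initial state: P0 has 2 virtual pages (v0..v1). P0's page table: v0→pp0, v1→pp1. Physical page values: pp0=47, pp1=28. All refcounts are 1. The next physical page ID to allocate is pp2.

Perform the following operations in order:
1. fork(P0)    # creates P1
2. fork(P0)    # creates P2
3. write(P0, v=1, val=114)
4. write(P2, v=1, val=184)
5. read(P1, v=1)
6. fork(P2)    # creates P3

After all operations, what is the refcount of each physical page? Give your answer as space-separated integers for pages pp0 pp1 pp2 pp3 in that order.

Op 1: fork(P0) -> P1. 2 ppages; refcounts: pp0:2 pp1:2
Op 2: fork(P0) -> P2. 2 ppages; refcounts: pp0:3 pp1:3
Op 3: write(P0, v1, 114). refcount(pp1)=3>1 -> COPY to pp2. 3 ppages; refcounts: pp0:3 pp1:2 pp2:1
Op 4: write(P2, v1, 184). refcount(pp1)=2>1 -> COPY to pp3. 4 ppages; refcounts: pp0:3 pp1:1 pp2:1 pp3:1
Op 5: read(P1, v1) -> 28. No state change.
Op 6: fork(P2) -> P3. 4 ppages; refcounts: pp0:4 pp1:1 pp2:1 pp3:2

Answer: 4 1 1 2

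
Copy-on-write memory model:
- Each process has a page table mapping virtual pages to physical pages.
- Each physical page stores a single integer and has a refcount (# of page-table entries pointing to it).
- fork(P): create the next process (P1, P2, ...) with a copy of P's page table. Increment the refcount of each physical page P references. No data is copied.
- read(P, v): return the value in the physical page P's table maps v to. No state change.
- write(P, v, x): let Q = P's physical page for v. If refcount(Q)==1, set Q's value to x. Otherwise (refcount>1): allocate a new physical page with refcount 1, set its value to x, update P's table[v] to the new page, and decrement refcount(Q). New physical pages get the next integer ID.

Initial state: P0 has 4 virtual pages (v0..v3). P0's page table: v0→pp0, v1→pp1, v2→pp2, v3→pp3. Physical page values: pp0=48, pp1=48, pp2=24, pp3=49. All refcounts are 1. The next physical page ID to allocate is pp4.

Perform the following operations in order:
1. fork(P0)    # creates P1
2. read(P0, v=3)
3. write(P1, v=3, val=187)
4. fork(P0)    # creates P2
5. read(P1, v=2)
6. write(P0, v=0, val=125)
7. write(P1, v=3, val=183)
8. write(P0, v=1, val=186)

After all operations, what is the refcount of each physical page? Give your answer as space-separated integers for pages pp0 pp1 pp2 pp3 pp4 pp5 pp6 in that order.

Op 1: fork(P0) -> P1. 4 ppages; refcounts: pp0:2 pp1:2 pp2:2 pp3:2
Op 2: read(P0, v3) -> 49. No state change.
Op 3: write(P1, v3, 187). refcount(pp3)=2>1 -> COPY to pp4. 5 ppages; refcounts: pp0:2 pp1:2 pp2:2 pp3:1 pp4:1
Op 4: fork(P0) -> P2. 5 ppages; refcounts: pp0:3 pp1:3 pp2:3 pp3:2 pp4:1
Op 5: read(P1, v2) -> 24. No state change.
Op 6: write(P0, v0, 125). refcount(pp0)=3>1 -> COPY to pp5. 6 ppages; refcounts: pp0:2 pp1:3 pp2:3 pp3:2 pp4:1 pp5:1
Op 7: write(P1, v3, 183). refcount(pp4)=1 -> write in place. 6 ppages; refcounts: pp0:2 pp1:3 pp2:3 pp3:2 pp4:1 pp5:1
Op 8: write(P0, v1, 186). refcount(pp1)=3>1 -> COPY to pp6. 7 ppages; refcounts: pp0:2 pp1:2 pp2:3 pp3:2 pp4:1 pp5:1 pp6:1

Answer: 2 2 3 2 1 1 1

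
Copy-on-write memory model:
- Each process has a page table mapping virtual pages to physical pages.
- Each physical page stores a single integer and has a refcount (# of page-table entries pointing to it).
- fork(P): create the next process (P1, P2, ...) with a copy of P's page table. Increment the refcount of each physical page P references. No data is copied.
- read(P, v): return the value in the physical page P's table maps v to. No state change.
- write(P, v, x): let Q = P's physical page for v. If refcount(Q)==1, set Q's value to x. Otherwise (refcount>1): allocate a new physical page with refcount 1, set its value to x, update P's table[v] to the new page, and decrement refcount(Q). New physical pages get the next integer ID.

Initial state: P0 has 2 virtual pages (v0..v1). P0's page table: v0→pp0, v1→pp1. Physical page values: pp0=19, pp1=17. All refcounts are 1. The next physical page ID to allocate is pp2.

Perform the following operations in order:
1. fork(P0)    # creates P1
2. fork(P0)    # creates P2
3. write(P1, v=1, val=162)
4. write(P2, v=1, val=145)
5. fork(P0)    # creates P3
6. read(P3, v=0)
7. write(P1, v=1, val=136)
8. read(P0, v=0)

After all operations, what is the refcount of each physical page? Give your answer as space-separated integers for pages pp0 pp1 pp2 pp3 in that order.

Answer: 4 2 1 1

Derivation:
Op 1: fork(P0) -> P1. 2 ppages; refcounts: pp0:2 pp1:2
Op 2: fork(P0) -> P2. 2 ppages; refcounts: pp0:3 pp1:3
Op 3: write(P1, v1, 162). refcount(pp1)=3>1 -> COPY to pp2. 3 ppages; refcounts: pp0:3 pp1:2 pp2:1
Op 4: write(P2, v1, 145). refcount(pp1)=2>1 -> COPY to pp3. 4 ppages; refcounts: pp0:3 pp1:1 pp2:1 pp3:1
Op 5: fork(P0) -> P3. 4 ppages; refcounts: pp0:4 pp1:2 pp2:1 pp3:1
Op 6: read(P3, v0) -> 19. No state change.
Op 7: write(P1, v1, 136). refcount(pp2)=1 -> write in place. 4 ppages; refcounts: pp0:4 pp1:2 pp2:1 pp3:1
Op 8: read(P0, v0) -> 19. No state change.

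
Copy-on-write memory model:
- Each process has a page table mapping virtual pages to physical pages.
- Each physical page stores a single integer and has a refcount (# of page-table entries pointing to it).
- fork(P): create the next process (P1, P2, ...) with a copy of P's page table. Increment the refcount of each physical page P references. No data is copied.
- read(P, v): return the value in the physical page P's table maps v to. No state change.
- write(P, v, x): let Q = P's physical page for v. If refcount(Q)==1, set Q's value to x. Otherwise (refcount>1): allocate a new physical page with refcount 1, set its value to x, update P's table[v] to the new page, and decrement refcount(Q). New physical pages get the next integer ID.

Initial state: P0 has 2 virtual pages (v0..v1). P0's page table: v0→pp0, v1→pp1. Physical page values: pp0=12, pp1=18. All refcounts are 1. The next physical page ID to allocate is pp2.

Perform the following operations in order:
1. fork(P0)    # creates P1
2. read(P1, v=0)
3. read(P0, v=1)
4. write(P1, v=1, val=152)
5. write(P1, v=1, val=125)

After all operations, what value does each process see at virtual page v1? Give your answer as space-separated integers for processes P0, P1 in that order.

Answer: 18 125

Derivation:
Op 1: fork(P0) -> P1. 2 ppages; refcounts: pp0:2 pp1:2
Op 2: read(P1, v0) -> 12. No state change.
Op 3: read(P0, v1) -> 18. No state change.
Op 4: write(P1, v1, 152). refcount(pp1)=2>1 -> COPY to pp2. 3 ppages; refcounts: pp0:2 pp1:1 pp2:1
Op 5: write(P1, v1, 125). refcount(pp2)=1 -> write in place. 3 ppages; refcounts: pp0:2 pp1:1 pp2:1
P0: v1 -> pp1 = 18
P1: v1 -> pp2 = 125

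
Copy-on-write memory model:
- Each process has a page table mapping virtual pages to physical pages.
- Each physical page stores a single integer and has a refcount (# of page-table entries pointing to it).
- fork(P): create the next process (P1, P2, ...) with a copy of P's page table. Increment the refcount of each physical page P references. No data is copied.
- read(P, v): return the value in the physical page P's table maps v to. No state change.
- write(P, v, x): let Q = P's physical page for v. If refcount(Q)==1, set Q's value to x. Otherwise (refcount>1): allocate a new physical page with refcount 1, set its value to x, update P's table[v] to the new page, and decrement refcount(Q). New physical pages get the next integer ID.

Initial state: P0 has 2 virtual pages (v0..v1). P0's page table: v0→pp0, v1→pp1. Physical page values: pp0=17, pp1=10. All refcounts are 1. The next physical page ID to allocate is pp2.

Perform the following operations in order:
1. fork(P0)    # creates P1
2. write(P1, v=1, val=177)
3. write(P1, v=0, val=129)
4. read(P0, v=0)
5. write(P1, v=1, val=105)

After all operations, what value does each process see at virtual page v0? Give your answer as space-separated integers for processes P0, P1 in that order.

Op 1: fork(P0) -> P1. 2 ppages; refcounts: pp0:2 pp1:2
Op 2: write(P1, v1, 177). refcount(pp1)=2>1 -> COPY to pp2. 3 ppages; refcounts: pp0:2 pp1:1 pp2:1
Op 3: write(P1, v0, 129). refcount(pp0)=2>1 -> COPY to pp3. 4 ppages; refcounts: pp0:1 pp1:1 pp2:1 pp3:1
Op 4: read(P0, v0) -> 17. No state change.
Op 5: write(P1, v1, 105). refcount(pp2)=1 -> write in place. 4 ppages; refcounts: pp0:1 pp1:1 pp2:1 pp3:1
P0: v0 -> pp0 = 17
P1: v0 -> pp3 = 129

Answer: 17 129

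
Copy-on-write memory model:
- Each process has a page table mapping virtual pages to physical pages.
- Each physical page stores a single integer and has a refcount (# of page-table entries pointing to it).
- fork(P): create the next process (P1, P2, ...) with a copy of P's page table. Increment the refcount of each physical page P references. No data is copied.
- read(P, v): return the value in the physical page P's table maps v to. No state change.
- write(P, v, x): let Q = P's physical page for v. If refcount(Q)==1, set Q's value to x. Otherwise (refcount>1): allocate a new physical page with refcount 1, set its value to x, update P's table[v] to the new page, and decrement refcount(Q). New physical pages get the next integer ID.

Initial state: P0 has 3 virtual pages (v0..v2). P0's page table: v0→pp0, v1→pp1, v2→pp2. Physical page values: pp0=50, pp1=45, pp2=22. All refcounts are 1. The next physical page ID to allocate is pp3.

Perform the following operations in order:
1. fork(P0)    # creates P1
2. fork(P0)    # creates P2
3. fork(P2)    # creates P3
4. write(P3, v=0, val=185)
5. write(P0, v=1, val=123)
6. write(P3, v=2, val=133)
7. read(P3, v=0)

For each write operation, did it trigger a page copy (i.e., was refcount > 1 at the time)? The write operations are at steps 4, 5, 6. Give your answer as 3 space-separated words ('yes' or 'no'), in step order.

Op 1: fork(P0) -> P1. 3 ppages; refcounts: pp0:2 pp1:2 pp2:2
Op 2: fork(P0) -> P2. 3 ppages; refcounts: pp0:3 pp1:3 pp2:3
Op 3: fork(P2) -> P3. 3 ppages; refcounts: pp0:4 pp1:4 pp2:4
Op 4: write(P3, v0, 185). refcount(pp0)=4>1 -> COPY to pp3. 4 ppages; refcounts: pp0:3 pp1:4 pp2:4 pp3:1
Op 5: write(P0, v1, 123). refcount(pp1)=4>1 -> COPY to pp4. 5 ppages; refcounts: pp0:3 pp1:3 pp2:4 pp3:1 pp4:1
Op 6: write(P3, v2, 133). refcount(pp2)=4>1 -> COPY to pp5. 6 ppages; refcounts: pp0:3 pp1:3 pp2:3 pp3:1 pp4:1 pp5:1
Op 7: read(P3, v0) -> 185. No state change.

yes yes yes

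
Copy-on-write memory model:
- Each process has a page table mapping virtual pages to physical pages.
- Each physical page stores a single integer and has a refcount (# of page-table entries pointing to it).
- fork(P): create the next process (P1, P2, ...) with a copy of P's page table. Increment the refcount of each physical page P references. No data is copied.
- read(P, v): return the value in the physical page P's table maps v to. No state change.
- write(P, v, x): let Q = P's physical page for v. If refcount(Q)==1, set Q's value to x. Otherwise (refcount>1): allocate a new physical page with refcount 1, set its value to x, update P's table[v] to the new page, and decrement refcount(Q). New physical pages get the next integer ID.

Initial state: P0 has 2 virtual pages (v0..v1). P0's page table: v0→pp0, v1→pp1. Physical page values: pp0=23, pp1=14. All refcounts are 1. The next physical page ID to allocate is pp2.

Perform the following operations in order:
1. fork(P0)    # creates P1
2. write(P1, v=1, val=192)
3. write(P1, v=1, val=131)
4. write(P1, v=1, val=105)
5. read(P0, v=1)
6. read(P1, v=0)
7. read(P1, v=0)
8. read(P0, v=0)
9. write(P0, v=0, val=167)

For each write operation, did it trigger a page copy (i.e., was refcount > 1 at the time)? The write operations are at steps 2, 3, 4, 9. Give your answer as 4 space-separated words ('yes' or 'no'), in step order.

Op 1: fork(P0) -> P1. 2 ppages; refcounts: pp0:2 pp1:2
Op 2: write(P1, v1, 192). refcount(pp1)=2>1 -> COPY to pp2. 3 ppages; refcounts: pp0:2 pp1:1 pp2:1
Op 3: write(P1, v1, 131). refcount(pp2)=1 -> write in place. 3 ppages; refcounts: pp0:2 pp1:1 pp2:1
Op 4: write(P1, v1, 105). refcount(pp2)=1 -> write in place. 3 ppages; refcounts: pp0:2 pp1:1 pp2:1
Op 5: read(P0, v1) -> 14. No state change.
Op 6: read(P1, v0) -> 23. No state change.
Op 7: read(P1, v0) -> 23. No state change.
Op 8: read(P0, v0) -> 23. No state change.
Op 9: write(P0, v0, 167). refcount(pp0)=2>1 -> COPY to pp3. 4 ppages; refcounts: pp0:1 pp1:1 pp2:1 pp3:1

yes no no yes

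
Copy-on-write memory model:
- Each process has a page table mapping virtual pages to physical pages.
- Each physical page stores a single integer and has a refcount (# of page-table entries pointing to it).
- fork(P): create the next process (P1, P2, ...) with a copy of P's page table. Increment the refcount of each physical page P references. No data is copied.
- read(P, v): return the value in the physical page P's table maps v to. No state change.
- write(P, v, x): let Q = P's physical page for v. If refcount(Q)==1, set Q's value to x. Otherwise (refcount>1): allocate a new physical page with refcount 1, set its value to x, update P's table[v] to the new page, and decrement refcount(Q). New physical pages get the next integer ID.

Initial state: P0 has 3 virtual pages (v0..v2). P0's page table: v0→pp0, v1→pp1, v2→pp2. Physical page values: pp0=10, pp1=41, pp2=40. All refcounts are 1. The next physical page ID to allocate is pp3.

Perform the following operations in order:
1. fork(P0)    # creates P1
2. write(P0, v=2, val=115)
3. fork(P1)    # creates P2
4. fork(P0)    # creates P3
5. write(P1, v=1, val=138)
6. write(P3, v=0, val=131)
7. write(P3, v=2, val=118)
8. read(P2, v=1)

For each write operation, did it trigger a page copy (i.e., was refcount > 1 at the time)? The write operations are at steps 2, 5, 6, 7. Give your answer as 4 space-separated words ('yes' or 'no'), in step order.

Op 1: fork(P0) -> P1. 3 ppages; refcounts: pp0:2 pp1:2 pp2:2
Op 2: write(P0, v2, 115). refcount(pp2)=2>1 -> COPY to pp3. 4 ppages; refcounts: pp0:2 pp1:2 pp2:1 pp3:1
Op 3: fork(P1) -> P2. 4 ppages; refcounts: pp0:3 pp1:3 pp2:2 pp3:1
Op 4: fork(P0) -> P3. 4 ppages; refcounts: pp0:4 pp1:4 pp2:2 pp3:2
Op 5: write(P1, v1, 138). refcount(pp1)=4>1 -> COPY to pp4. 5 ppages; refcounts: pp0:4 pp1:3 pp2:2 pp3:2 pp4:1
Op 6: write(P3, v0, 131). refcount(pp0)=4>1 -> COPY to pp5. 6 ppages; refcounts: pp0:3 pp1:3 pp2:2 pp3:2 pp4:1 pp5:1
Op 7: write(P3, v2, 118). refcount(pp3)=2>1 -> COPY to pp6. 7 ppages; refcounts: pp0:3 pp1:3 pp2:2 pp3:1 pp4:1 pp5:1 pp6:1
Op 8: read(P2, v1) -> 41. No state change.

yes yes yes yes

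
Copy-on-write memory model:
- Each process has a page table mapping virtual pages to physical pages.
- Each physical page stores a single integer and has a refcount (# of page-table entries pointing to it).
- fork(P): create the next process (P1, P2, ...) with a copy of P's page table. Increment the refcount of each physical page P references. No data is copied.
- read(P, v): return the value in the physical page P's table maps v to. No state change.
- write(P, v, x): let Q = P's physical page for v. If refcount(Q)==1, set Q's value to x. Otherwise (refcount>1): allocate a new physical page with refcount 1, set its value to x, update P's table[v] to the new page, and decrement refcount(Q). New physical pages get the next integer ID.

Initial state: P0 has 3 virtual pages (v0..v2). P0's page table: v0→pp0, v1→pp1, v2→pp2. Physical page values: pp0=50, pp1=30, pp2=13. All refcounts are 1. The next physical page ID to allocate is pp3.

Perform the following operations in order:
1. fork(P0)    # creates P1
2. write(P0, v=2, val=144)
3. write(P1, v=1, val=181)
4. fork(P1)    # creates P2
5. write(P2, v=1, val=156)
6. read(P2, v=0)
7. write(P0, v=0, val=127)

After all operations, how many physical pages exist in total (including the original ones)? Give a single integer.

Op 1: fork(P0) -> P1. 3 ppages; refcounts: pp0:2 pp1:2 pp2:2
Op 2: write(P0, v2, 144). refcount(pp2)=2>1 -> COPY to pp3. 4 ppages; refcounts: pp0:2 pp1:2 pp2:1 pp3:1
Op 3: write(P1, v1, 181). refcount(pp1)=2>1 -> COPY to pp4. 5 ppages; refcounts: pp0:2 pp1:1 pp2:1 pp3:1 pp4:1
Op 4: fork(P1) -> P2. 5 ppages; refcounts: pp0:3 pp1:1 pp2:2 pp3:1 pp4:2
Op 5: write(P2, v1, 156). refcount(pp4)=2>1 -> COPY to pp5. 6 ppages; refcounts: pp0:3 pp1:1 pp2:2 pp3:1 pp4:1 pp5:1
Op 6: read(P2, v0) -> 50. No state change.
Op 7: write(P0, v0, 127). refcount(pp0)=3>1 -> COPY to pp6. 7 ppages; refcounts: pp0:2 pp1:1 pp2:2 pp3:1 pp4:1 pp5:1 pp6:1

Answer: 7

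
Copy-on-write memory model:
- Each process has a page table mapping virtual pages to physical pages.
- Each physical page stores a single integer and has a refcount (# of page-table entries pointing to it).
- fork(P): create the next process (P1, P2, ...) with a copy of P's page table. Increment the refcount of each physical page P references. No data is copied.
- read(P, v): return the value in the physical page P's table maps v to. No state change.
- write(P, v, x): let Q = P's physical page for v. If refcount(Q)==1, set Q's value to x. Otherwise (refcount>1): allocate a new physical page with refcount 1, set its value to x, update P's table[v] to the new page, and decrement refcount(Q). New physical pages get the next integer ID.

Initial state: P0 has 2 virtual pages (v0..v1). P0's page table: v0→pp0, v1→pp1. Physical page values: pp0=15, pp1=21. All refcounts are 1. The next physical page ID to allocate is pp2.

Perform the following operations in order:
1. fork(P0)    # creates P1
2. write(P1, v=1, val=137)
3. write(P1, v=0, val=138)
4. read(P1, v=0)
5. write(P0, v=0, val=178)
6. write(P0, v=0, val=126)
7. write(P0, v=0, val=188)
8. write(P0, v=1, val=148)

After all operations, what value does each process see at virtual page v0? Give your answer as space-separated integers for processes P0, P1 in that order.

Op 1: fork(P0) -> P1. 2 ppages; refcounts: pp0:2 pp1:2
Op 2: write(P1, v1, 137). refcount(pp1)=2>1 -> COPY to pp2. 3 ppages; refcounts: pp0:2 pp1:1 pp2:1
Op 3: write(P1, v0, 138). refcount(pp0)=2>1 -> COPY to pp3. 4 ppages; refcounts: pp0:1 pp1:1 pp2:1 pp3:1
Op 4: read(P1, v0) -> 138. No state change.
Op 5: write(P0, v0, 178). refcount(pp0)=1 -> write in place. 4 ppages; refcounts: pp0:1 pp1:1 pp2:1 pp3:1
Op 6: write(P0, v0, 126). refcount(pp0)=1 -> write in place. 4 ppages; refcounts: pp0:1 pp1:1 pp2:1 pp3:1
Op 7: write(P0, v0, 188). refcount(pp0)=1 -> write in place. 4 ppages; refcounts: pp0:1 pp1:1 pp2:1 pp3:1
Op 8: write(P0, v1, 148). refcount(pp1)=1 -> write in place. 4 ppages; refcounts: pp0:1 pp1:1 pp2:1 pp3:1
P0: v0 -> pp0 = 188
P1: v0 -> pp3 = 138

Answer: 188 138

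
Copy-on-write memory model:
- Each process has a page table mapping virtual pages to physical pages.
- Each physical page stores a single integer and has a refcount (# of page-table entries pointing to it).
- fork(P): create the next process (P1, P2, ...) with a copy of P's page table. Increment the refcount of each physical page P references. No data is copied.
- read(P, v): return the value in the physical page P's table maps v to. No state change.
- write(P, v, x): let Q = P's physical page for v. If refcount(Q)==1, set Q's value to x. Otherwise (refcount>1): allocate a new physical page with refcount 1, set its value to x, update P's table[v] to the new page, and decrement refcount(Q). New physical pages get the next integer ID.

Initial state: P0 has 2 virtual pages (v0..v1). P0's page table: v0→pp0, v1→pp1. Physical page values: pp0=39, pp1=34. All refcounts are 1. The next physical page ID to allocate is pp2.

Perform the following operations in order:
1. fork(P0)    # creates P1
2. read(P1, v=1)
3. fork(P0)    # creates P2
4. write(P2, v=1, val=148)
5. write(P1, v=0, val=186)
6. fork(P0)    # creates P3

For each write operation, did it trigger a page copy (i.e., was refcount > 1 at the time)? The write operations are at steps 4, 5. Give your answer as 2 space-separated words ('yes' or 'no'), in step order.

Op 1: fork(P0) -> P1. 2 ppages; refcounts: pp0:2 pp1:2
Op 2: read(P1, v1) -> 34. No state change.
Op 3: fork(P0) -> P2. 2 ppages; refcounts: pp0:3 pp1:3
Op 4: write(P2, v1, 148). refcount(pp1)=3>1 -> COPY to pp2. 3 ppages; refcounts: pp0:3 pp1:2 pp2:1
Op 5: write(P1, v0, 186). refcount(pp0)=3>1 -> COPY to pp3. 4 ppages; refcounts: pp0:2 pp1:2 pp2:1 pp3:1
Op 6: fork(P0) -> P3. 4 ppages; refcounts: pp0:3 pp1:3 pp2:1 pp3:1

yes yes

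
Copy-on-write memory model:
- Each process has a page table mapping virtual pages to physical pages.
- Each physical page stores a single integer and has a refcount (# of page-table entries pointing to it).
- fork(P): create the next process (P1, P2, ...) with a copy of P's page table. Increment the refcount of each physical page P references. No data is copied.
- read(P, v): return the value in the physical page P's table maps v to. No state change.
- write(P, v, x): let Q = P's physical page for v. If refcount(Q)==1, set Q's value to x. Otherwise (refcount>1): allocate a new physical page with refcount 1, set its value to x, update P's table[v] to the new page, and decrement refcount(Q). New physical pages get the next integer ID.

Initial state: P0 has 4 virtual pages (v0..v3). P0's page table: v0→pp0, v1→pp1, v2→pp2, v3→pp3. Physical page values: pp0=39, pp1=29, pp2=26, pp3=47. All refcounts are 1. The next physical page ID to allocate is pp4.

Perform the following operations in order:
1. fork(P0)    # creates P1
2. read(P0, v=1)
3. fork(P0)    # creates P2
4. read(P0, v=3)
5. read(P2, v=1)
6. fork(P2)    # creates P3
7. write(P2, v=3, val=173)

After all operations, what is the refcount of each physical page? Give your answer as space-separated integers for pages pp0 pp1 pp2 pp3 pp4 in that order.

Answer: 4 4 4 3 1

Derivation:
Op 1: fork(P0) -> P1. 4 ppages; refcounts: pp0:2 pp1:2 pp2:2 pp3:2
Op 2: read(P0, v1) -> 29. No state change.
Op 3: fork(P0) -> P2. 4 ppages; refcounts: pp0:3 pp1:3 pp2:3 pp3:3
Op 4: read(P0, v3) -> 47. No state change.
Op 5: read(P2, v1) -> 29. No state change.
Op 6: fork(P2) -> P3. 4 ppages; refcounts: pp0:4 pp1:4 pp2:4 pp3:4
Op 7: write(P2, v3, 173). refcount(pp3)=4>1 -> COPY to pp4. 5 ppages; refcounts: pp0:4 pp1:4 pp2:4 pp3:3 pp4:1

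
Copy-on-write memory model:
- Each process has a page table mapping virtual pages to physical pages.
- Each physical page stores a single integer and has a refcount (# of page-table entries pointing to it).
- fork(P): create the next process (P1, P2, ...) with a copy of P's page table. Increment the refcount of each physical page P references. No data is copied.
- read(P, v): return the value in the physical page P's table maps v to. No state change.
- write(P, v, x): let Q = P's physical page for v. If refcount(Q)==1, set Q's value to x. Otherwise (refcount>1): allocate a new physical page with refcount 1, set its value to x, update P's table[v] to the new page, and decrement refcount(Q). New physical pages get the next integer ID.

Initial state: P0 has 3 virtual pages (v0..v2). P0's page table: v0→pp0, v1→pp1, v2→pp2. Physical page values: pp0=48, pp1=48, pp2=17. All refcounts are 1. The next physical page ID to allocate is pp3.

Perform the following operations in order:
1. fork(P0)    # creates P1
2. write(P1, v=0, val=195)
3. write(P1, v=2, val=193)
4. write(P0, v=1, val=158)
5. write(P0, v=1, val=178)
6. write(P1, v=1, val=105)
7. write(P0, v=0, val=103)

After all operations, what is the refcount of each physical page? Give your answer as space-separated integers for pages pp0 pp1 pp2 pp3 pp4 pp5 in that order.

Op 1: fork(P0) -> P1. 3 ppages; refcounts: pp0:2 pp1:2 pp2:2
Op 2: write(P1, v0, 195). refcount(pp0)=2>1 -> COPY to pp3. 4 ppages; refcounts: pp0:1 pp1:2 pp2:2 pp3:1
Op 3: write(P1, v2, 193). refcount(pp2)=2>1 -> COPY to pp4. 5 ppages; refcounts: pp0:1 pp1:2 pp2:1 pp3:1 pp4:1
Op 4: write(P0, v1, 158). refcount(pp1)=2>1 -> COPY to pp5. 6 ppages; refcounts: pp0:1 pp1:1 pp2:1 pp3:1 pp4:1 pp5:1
Op 5: write(P0, v1, 178). refcount(pp5)=1 -> write in place. 6 ppages; refcounts: pp0:1 pp1:1 pp2:1 pp3:1 pp4:1 pp5:1
Op 6: write(P1, v1, 105). refcount(pp1)=1 -> write in place. 6 ppages; refcounts: pp0:1 pp1:1 pp2:1 pp3:1 pp4:1 pp5:1
Op 7: write(P0, v0, 103). refcount(pp0)=1 -> write in place. 6 ppages; refcounts: pp0:1 pp1:1 pp2:1 pp3:1 pp4:1 pp5:1

Answer: 1 1 1 1 1 1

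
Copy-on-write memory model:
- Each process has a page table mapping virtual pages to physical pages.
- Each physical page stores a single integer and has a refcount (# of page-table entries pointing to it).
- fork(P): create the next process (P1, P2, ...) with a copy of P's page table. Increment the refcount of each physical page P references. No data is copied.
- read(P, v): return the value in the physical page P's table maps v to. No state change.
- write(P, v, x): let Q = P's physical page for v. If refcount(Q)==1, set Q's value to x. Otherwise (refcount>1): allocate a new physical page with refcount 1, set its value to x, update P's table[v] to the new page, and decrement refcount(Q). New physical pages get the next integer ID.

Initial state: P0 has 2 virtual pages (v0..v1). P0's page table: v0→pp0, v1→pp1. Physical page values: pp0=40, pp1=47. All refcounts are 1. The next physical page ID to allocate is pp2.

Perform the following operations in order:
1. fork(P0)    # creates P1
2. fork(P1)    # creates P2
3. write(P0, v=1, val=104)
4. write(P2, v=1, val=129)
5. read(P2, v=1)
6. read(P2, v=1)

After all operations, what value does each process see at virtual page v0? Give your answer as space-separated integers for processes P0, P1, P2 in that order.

Answer: 40 40 40

Derivation:
Op 1: fork(P0) -> P1. 2 ppages; refcounts: pp0:2 pp1:2
Op 2: fork(P1) -> P2. 2 ppages; refcounts: pp0:3 pp1:3
Op 3: write(P0, v1, 104). refcount(pp1)=3>1 -> COPY to pp2. 3 ppages; refcounts: pp0:3 pp1:2 pp2:1
Op 4: write(P2, v1, 129). refcount(pp1)=2>1 -> COPY to pp3. 4 ppages; refcounts: pp0:3 pp1:1 pp2:1 pp3:1
Op 5: read(P2, v1) -> 129. No state change.
Op 6: read(P2, v1) -> 129. No state change.
P0: v0 -> pp0 = 40
P1: v0 -> pp0 = 40
P2: v0 -> pp0 = 40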